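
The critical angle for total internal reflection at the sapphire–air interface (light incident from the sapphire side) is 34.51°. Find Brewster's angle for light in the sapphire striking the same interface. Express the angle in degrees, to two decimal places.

At the critical angle sin θ_c = n₂/n₁, giving n₂/n₁ = sin 34.51° = 0.5666.
Then tan θ_B = n₂/n₁ = 0.5666, so θ_B = arctan 0.5666 = 29.53°.

θ_B ≈ 29.53°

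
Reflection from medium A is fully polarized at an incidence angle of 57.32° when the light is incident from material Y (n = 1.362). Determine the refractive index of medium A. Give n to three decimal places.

Brewster's law: tan θ_B = n₂/n₁ (light incident in material Y, refracted into medium A).
n₂ = n₁ tan θ_B = 1.362 × tan 57.32° = 2.123.

n ≈ 2.123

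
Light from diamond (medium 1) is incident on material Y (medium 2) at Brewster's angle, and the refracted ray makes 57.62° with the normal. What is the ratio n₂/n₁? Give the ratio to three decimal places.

θ_B + θ_t = 90°, so θ_B = 90° − 57.62° = 32.38°.
tan θ_B = n₂/n₁, so n₂/n₁ = tan 32.38° = 0.634.

n₂/n₁ ≈ 0.634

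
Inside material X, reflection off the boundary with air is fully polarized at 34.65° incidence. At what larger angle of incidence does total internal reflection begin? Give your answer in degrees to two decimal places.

θ_c ≈ 43.72°

n₂/n₁ = tan 34.65° = 0.6911; the critical angle satisfies sin θ_c = n₂/n₁.
θ_c = arcsin(0.6911) = 43.72°.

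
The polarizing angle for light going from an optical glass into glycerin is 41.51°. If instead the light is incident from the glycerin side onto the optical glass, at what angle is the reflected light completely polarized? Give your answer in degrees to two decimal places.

θ_B' ≈ 48.49°

Reversing the direction swaps n₁ and n₂, so tan θ_B' = 1/tan θ_B and θ_B' = 90° − θ_B.
Hence θ_B' = 90° − 41.51° = 48.49°.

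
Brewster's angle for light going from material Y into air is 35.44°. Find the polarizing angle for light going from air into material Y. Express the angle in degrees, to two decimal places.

tan θ_B' = n₁/n₂ = 1/tan θ_B, so θ_B' = 90° − θ_B.
θ_B' = 90° − 35.44° = 54.56°.

θ_B' ≈ 54.56°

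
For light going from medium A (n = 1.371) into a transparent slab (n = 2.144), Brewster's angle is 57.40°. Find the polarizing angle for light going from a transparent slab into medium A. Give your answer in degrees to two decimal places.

tan θ_B' = n₁/n₂ = 1/tan θ_B, so θ_B' = 90° − θ_B.
θ_B' = 90° − 57.40° = 32.60°.

θ_B' ≈ 32.60°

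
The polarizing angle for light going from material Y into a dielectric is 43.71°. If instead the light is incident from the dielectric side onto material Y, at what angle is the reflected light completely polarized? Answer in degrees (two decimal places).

θ_B' ≈ 46.29°

Reversing the direction swaps n₁ and n₂, so tan θ_B' = 1/tan θ_B and θ_B' = 90° − θ_B.
Hence θ_B' = 90° − 43.71° = 46.29°.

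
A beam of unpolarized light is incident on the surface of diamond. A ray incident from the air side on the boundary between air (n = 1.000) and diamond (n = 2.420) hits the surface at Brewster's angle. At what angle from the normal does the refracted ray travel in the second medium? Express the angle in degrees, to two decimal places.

First find Brewster's angle: tan θ_B = 2.420/1.000 = 2.4200, giving θ_B = 67.55°.
At Brewster's angle the reflected and refracted rays are perpendicular, so θ_t = 90° − θ_B = 90° − 67.55° = 22.45°.

θ_t ≈ 22.45°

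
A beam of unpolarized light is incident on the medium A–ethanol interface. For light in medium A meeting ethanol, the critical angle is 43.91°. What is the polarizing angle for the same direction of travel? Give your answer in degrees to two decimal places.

θ_B ≈ 34.74°

At the critical angle sin θ_c = n₂/n₁, giving n₂/n₁ = sin 43.91° = 0.6935.
Then tan θ_B = n₂/n₁ = 0.6935, so θ_B = arctan 0.6935 = 34.74°.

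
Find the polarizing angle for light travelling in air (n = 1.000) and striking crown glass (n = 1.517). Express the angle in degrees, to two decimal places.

Brewster's condition: tan θ_B = n₂/n₁ = 1.517/1.000 = 1.5170.
So θ_B = arctan 1.5170 = 56.61°.

θ_B ≈ 56.61°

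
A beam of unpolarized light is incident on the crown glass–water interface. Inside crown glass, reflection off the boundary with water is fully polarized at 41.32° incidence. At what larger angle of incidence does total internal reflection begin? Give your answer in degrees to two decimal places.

tan θ_B = n₂/n₁ = tan 41.32° = 0.8791.
Total internal reflection: sin θ_c = n₂/n₁ = 0.8791.
θ_c = arcsin(0.8791) = 61.54°.

θ_c ≈ 61.54°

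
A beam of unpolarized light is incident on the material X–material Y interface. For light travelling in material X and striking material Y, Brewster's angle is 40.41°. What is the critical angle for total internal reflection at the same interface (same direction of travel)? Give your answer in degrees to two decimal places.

θ_c ≈ 58.36°

tan θ_B = n₂/n₁ = tan 40.41° = 0.8514.
Total internal reflection: sin θ_c = n₂/n₁ = 0.8514.
θ_c = arcsin(0.8514) = 58.36°.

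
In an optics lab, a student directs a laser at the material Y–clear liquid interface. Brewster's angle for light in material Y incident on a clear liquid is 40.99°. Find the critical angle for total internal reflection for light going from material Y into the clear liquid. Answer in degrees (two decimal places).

θ_c ≈ 60.34°

tan θ_B = n₂/n₁ = tan 40.99° = 0.8690.
Total internal reflection: sin θ_c = n₂/n₁ = 0.8690.
θ_c = arcsin(0.8690) = 60.34°.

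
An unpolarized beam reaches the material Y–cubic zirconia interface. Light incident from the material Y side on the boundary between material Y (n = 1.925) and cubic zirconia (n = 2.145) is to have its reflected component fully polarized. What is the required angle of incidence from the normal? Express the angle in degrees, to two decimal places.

Here n₂/n₁ = 2.145/1.925 = 1.1143, and Brewster's law gives tan θ_B = n₂/n₁. Taking the arctangent, θ_B = 48.09°.

θ_B ≈ 48.09°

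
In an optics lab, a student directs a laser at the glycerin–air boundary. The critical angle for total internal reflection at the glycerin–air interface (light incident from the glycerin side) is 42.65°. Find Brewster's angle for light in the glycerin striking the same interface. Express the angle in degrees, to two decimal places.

θ_B ≈ 34.12°

At the critical angle sin θ_c = n₂/n₁, giving n₂/n₁ = sin 42.65° = 0.6775.
Then tan θ_B = n₂/n₁ = 0.6775, so θ_B = arctan 0.6775 = 34.12°.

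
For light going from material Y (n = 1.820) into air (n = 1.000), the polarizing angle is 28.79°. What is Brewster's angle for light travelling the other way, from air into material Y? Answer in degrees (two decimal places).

tan θ_B' = n₁/n₂ = 1/tan θ_B, so θ_B' = 90° − θ_B.
θ_B' = 90° − 28.79° = 61.21°.

θ_B' ≈ 61.21°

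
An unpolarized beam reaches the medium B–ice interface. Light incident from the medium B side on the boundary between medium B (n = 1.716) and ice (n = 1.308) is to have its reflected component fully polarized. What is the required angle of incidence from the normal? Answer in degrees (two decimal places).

θ_B ≈ 37.32°

The reflected p-component vanishes when tan θ_B = n₂/n₁.
Brewster's condition: tan θ_B = n₂/n₁ = 1.308/1.716 = 0.7622. Taking the arctangent, θ_B = 37.32°.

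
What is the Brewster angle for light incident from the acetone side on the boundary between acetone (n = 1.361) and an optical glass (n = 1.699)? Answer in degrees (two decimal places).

Here n₂/n₁ = 1.699/1.361 = 1.2483, and Brewster's law gives tan θ_B = n₂/n₁.
So θ_B = arctan 1.2483 = 51.30°.

θ_B ≈ 51.30°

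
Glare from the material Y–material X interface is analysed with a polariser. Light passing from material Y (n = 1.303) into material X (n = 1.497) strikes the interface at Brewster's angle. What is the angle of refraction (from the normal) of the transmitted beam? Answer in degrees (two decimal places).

tan θ_B = n₂/n₁ = 1.497/1.303 = 1.1489, so θ_B = 48.96°.
Since θ_B + θ_t = 90° at Brewster incidence, θ_t = 90° − 48.96° = 41.04°.

θ_t ≈ 41.04°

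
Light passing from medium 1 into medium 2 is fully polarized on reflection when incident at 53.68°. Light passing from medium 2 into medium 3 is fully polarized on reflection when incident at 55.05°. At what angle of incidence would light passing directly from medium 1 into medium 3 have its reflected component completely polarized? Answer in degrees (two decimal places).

tan θ_B(1→2) = n₂/n₁ = tan 53.68° = 1.3603.
tan θ_B(2→3) = n₃/n₂ = tan 55.05° = 1.4308.
n₃/n₁ = 1.9464. Then tan θ_B(1→3) = n₃/n₁, so θ_B(1→3) = arctan(1.9464) = 62.81°.

θ_B ≈ 62.81°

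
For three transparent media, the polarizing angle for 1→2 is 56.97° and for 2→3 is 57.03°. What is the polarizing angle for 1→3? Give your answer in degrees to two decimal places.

θ_B ≈ 67.13°

tan θ_B(1→2) = n₂/n₁ = tan 56.97° = 1.5381.
tan θ_B(2→3) = n₃/n₂ = tan 57.03° = 1.5416.
So n₃/n₁ = (n₂/n₁)(n₃/n₂) = 1.5381 × 1.5416 = 2.3712.
θ_B(1→3) = arctan(2.3712) = 67.13°.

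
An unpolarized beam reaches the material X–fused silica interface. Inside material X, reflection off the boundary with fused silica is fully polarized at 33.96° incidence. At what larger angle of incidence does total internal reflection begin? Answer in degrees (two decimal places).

θ_c ≈ 42.34°

tan θ_B = n₂/n₁ = tan 33.96° = 0.6735.
Total internal reflection: sin θ_c = n₂/n₁ = 0.6735.
θ_c = arcsin(0.6735) = 42.34°.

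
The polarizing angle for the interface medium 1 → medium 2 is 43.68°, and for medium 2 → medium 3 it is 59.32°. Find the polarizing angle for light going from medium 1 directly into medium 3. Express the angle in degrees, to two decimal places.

θ_B ≈ 58.15°

tan θ_B(1→2) = n₂/n₁ = tan 43.68° = 0.9550.
tan θ_B(2→3) = n₃/n₂ = tan 59.32° = 1.6855.
n₃/n₁ = 1.6096. Then tan θ_B(1→3) = n₃/n₁, so θ_B(1→3) = arctan(1.6096) = 58.15°.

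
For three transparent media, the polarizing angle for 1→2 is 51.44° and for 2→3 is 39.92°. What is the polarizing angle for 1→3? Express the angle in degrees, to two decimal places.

tan θ_B(1→2) = n₂/n₁ = tan 51.44° = 1.2545.
tan θ_B(2→3) = n₃/n₂ = tan 39.92° = 0.8367.
n₃/n₁ = 1.0496. Then tan θ_B(1→3) = n₃/n₁, so θ_B(1→3) = arctan(1.0496) = 46.39°.

θ_B ≈ 46.39°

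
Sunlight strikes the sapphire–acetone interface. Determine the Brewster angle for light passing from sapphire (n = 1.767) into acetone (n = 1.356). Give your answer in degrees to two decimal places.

θ_B ≈ 37.50°

At Brewster's angle the reflected and refracted rays are perpendicular, which with Snell's law gives tan θ_B = n₂/n₁.
Here n₂/n₁ = 1.356/1.767 = 0.7674, and Brewster's law gives tan θ_B = n₂/n₁.
θ_B = arctan(0.7674) = 37.50°.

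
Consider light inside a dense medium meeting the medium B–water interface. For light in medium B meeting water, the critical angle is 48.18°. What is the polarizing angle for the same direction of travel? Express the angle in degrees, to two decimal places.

θ_B ≈ 36.70°

At the critical angle sin θ_c = n₂/n₁, giving n₂/n₁ = sin 48.18° = 0.7452.
Then tan θ_B = n₂/n₁ = 0.7452, so θ_B = arctan 0.7452 = 36.70°.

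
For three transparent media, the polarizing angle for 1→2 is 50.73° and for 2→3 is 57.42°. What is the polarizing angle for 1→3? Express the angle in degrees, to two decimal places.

θ_B ≈ 62.41°

Each Brewster angle gives a ratio: n₂/n₁ = tan 50.73° = 1.2231, n₃/n₂ = tan 57.42° = 1.5649.
Multiplying, n₃/n₁ = 1.2231 × 1.5649 = 1.9139, and θ_B(1→3) = arctan 1.9139 = 62.41°.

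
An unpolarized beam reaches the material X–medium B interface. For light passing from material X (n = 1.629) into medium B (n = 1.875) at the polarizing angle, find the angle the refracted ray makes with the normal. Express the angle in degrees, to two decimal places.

θ_t ≈ 40.98°

tan θ_B = n₂/n₁ = 1.875/1.629 = 1.1510, so θ_B = 49.02°.
The refracted ray is perpendicular to the reflected ray, so θ_t = 90° − θ_B = 40.98°.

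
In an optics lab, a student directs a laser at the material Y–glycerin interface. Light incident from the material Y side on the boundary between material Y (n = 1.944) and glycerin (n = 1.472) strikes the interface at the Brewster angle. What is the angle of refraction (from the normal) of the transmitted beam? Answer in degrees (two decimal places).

θ_t ≈ 52.87°

tan θ_B = n₂/n₁ = 1.472/1.944 = 0.7572, so θ_B = 37.13°.
Since θ_B + θ_t = 90° at Brewster incidence, θ_t = 90° − 37.13° = 52.87°.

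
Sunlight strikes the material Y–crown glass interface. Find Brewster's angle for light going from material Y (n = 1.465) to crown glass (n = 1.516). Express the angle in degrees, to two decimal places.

tan θ_B = n₂/n₁ = 1.516/1.465 = 1.0348. Taking the arctangent, θ_B = 45.98°.

θ_B ≈ 45.98°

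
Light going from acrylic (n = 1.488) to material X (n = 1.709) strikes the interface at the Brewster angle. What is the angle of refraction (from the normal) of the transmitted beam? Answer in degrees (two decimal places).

θ_t ≈ 41.05°

First find Brewster's angle: tan θ_B = 1.709/1.488 = 1.1485, giving θ_B = 48.95°.
Since θ_B + θ_t = 90° at Brewster incidence, θ_t = 90° − 48.95° = 41.05°.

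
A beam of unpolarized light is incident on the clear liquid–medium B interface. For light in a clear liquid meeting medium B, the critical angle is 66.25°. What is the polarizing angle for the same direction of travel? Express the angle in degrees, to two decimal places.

θ_B ≈ 42.47°

sin θ_c = n₂/n₁, so n₂/n₁ = sin 66.25° = 0.9153.
Brewster: tan θ_B = n₂/n₁ = 0.9153.
θ_B = arctan(0.9153) = 42.47°.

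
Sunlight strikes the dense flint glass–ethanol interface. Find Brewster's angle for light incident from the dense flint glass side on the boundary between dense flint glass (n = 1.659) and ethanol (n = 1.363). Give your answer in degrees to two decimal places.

The reflected p-component vanishes when tan θ_B = n₂/n₁.
Brewster's condition: tan θ_B = n₂/n₁ = 1.363/1.659 = 0.8216.
θ_B = arctan(0.8216) = 39.41°.

θ_B ≈ 39.41°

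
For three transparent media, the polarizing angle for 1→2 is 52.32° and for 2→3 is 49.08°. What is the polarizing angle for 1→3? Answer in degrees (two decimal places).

θ_B ≈ 56.20°

Each Brewster angle gives a ratio: n₂/n₁ = tan 52.32° = 1.2948, n₃/n₂ = tan 49.08° = 1.1536.
n₃/n₁ = 1.4937. Then tan θ_B(1→3) = n₃/n₁, so θ_B(1→3) = arctan(1.4937) = 56.20°.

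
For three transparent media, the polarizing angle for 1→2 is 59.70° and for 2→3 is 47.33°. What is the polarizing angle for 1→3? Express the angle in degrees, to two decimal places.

Each Brewster angle gives a ratio: n₂/n₁ = tan 59.70° = 1.7113, n₃/n₂ = tan 47.33° = 1.0848.
Multiplying, n₃/n₁ = 1.7113 × 1.0848 = 1.8565, and θ_B(1→3) = arctan 1.8565 = 61.69°.

θ_B ≈ 61.69°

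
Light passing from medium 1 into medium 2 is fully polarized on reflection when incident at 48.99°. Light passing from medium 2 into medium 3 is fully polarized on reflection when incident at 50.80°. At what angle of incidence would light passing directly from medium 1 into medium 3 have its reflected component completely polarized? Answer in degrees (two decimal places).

tan θ_B(1→2) = n₂/n₁ = tan 48.99° = 1.1500.
tan θ_B(2→3) = n₃/n₂ = tan 50.80° = 1.2261.
Multiplying, n₃/n₁ = 1.1500 × 1.2261 = 1.4100, and θ_B(1→3) = arctan 1.4100 = 54.65°.

θ_B ≈ 54.65°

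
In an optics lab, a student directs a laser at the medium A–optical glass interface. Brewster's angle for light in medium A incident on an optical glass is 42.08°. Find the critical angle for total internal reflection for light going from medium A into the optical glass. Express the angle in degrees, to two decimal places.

tan θ_B = n₂/n₁ = tan 42.08° = 0.9029.
Total internal reflection: sin θ_c = n₂/n₁ = 0.9029.
θ_c = arcsin(0.9029) = 64.55°.

θ_c ≈ 64.55°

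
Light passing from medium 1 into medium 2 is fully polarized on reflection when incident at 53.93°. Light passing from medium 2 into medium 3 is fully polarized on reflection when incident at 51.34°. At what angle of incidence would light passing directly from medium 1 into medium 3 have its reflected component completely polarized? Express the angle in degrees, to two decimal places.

θ_B ≈ 59.77°

n₂/n₁ = tan 53.93° = 1.3729 and n₃/n₂ = tan 51.34° = 1.2500.
So n₃/n₁ = (n₂/n₁)(n₃/n₂) = 1.3729 × 1.2500 = 1.7161.
θ_B(1→3) = arctan(1.7161) = 59.77°.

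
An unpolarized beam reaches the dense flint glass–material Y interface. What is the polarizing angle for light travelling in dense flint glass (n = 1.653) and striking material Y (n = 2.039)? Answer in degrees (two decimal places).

θ_B ≈ 50.97°

At Brewster's angle the reflected and refracted rays are perpendicular, which with Snell's law gives tan θ_B = n₂/n₁.
tan θ_B = n₂/n₁ = 2.039/1.653 = 1.2335.
θ_B = arctan(1.2335) = 50.97°.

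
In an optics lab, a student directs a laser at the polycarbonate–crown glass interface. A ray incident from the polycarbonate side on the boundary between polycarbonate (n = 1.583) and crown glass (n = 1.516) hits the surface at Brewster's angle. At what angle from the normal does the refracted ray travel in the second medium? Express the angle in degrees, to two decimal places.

First find Brewster's angle: tan θ_B = 1.516/1.583 = 0.9577, giving θ_B = 43.76°.
Since θ_B + θ_t = 90° at Brewster incidence, θ_t = 90° − 43.76° = 46.24°.

θ_t ≈ 46.24°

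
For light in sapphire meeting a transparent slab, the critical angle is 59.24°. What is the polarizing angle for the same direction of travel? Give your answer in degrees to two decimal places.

At the critical angle sin θ_c = n₂/n₁, giving n₂/n₁ = sin 59.24° = 0.8593.
Then tan θ_B = n₂/n₁ = 0.8593, so θ_B = arctan 0.8593 = 40.67°.

θ_B ≈ 40.67°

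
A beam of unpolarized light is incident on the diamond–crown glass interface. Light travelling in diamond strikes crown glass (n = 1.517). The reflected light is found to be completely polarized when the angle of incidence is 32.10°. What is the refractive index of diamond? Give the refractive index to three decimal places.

Full polarization of the reflected beam means tan θ_B = n₂/n₁, where n₁ is the incident medium (diamond).
n₁ = n₂ / tan θ_B = 1.517 / tan 32.10° = 2.418.

n ≈ 2.418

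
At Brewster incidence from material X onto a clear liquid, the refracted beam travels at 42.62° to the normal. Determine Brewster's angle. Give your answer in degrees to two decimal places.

Since the reflected and refracted rays are at right angles at the polarizing angle, θ_B + θ_t = 90°.
So θ_B = 90° − θ_t = 90° − 42.62° = 47.38°.

θ_B ≈ 47.38°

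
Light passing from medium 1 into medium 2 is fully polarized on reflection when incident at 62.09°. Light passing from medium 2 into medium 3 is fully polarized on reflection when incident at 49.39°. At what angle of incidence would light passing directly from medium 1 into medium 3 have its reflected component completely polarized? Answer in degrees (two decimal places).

θ_B ≈ 65.57°

Each Brewster angle gives a ratio: n₂/n₁ = tan 62.09° = 1.8879, n₃/n₂ = tan 49.39° = 1.1663.
n₃/n₁ = 2.2018. Then tan θ_B(1→3) = n₃/n₁, so θ_B(1→3) = arctan(2.2018) = 65.57°.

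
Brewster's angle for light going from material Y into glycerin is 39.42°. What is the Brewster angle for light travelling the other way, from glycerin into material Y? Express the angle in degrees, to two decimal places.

Reversing the direction swaps n₁ and n₂, so tan θ_B' = 1/tan θ_B and θ_B' = 90° − θ_B.
Hence θ_B' = 90° − 39.42° = 50.58°.

θ_B' ≈ 50.58°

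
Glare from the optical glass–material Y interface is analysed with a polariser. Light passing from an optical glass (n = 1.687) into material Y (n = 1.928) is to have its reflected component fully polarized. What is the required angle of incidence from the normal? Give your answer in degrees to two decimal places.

θ_B ≈ 48.81°

At Brewster's angle the reflected and refracted rays are perpendicular, which with Snell's law gives tan θ_B = n₂/n₁.
Here n₂/n₁ = 1.928/1.687 = 1.1429, and Brewster's law gives tan θ_B = n₂/n₁.
So θ_B = arctan 1.1429 = 48.81°.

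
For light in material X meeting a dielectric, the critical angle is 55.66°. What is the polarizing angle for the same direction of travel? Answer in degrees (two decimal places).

θ_B ≈ 39.55°

At the critical angle sin θ_c = n₂/n₁, giving n₂/n₁ = sin 55.66° = 0.8257.
Then tan θ_B = n₂/n₁ = 0.8257, so θ_B = arctan 0.8257 = 39.55°.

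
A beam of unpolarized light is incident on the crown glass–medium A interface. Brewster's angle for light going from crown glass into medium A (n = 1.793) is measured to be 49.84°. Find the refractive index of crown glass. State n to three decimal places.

Full polarization of the reflected beam means tan θ_B = n₂/n₁, where n₁ is the incident medium (crown glass).
n₁ = n₂ / tan θ_B = 1.793 / tan 49.84° = 1.513.

n ≈ 1.513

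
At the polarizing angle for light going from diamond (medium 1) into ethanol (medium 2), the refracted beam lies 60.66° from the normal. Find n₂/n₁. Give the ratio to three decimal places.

n₂/n₁ ≈ 0.562

At Brewster incidence θ_B = 90° − θ_t = 90° − 60.66° = 29.34°.
tan θ_B = n₂/n₁, so n₂/n₁ = tan 29.34° = 0.562.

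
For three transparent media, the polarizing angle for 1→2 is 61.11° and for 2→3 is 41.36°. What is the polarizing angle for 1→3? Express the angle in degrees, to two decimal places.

Each Brewster angle gives a ratio: n₂/n₁ = tan 61.11° = 1.8122, n₃/n₂ = tan 41.36° = 0.8804.
Multiplying, n₃/n₁ = 1.8122 × 0.8804 = 1.5955, and θ_B(1→3) = arctan 1.5955 = 57.92°.

θ_B ≈ 57.92°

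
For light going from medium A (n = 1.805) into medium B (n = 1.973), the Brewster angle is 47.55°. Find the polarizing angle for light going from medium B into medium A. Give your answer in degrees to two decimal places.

The two Brewster angles are complementary: θ_B' = 90° − θ_B = 90° − 47.55° = 42.45°.

θ_B' ≈ 42.45°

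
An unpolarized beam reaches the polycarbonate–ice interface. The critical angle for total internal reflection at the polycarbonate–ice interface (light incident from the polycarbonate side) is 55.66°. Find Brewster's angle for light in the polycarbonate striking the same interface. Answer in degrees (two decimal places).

θ_B ≈ 39.55°

At the critical angle sin θ_c = n₂/n₁, giving n₂/n₁ = sin 55.66° = 0.8257.
Then tan θ_B = n₂/n₁ = 0.8257, so θ_B = arctan 0.8257 = 39.55°.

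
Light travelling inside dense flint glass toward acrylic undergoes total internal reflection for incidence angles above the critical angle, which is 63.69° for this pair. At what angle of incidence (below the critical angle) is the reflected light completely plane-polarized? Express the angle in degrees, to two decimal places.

θ_B ≈ 41.87°

At the critical angle sin θ_c = n₂/n₁, giving n₂/n₁ = sin 63.69° = 0.8964.
Then tan θ_B = n₂/n₁ = 0.8964, so θ_B = arctan 0.8964 = 41.87°.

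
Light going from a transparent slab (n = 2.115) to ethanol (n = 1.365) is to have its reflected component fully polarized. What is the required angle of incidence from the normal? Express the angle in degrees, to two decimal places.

θ_B ≈ 32.84°

At Brewster's angle the reflected and refracted rays are perpendicular, which with Snell's law gives tan θ_B = n₂/n₁.
Here n₂/n₁ = 1.365/2.115 = 0.6454, and Brewster's law gives tan θ_B = n₂/n₁. Taking the arctangent, θ_B = 32.84°.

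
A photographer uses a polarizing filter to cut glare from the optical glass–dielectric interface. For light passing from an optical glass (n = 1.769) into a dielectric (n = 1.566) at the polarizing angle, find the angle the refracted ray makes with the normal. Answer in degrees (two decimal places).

θ_t ≈ 48.48°

θ_B = arctan(n₂/n₁) = arctan(1.566/1.769) = 41.52°.
Since θ_B + θ_t = 90° at Brewster incidence, θ_t = 90° − 41.52° = 48.48°.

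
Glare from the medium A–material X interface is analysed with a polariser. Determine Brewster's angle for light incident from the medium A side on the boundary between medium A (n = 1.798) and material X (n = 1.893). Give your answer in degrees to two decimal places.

θ_B ≈ 46.47°

At Brewster's angle the reflected and refracted rays are perpendicular, which with Snell's law gives tan θ_B = n₂/n₁.
Brewster's condition: tan θ_B = n₂/n₁ = 1.893/1.798 = 1.0528.
θ_B = arctan(1.0528) = 46.47°.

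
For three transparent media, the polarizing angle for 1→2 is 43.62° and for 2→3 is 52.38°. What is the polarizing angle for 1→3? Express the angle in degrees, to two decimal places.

tan θ_B(1→2) = n₂/n₁ = tan 43.62° = 0.9530.
tan θ_B(2→3) = n₃/n₂ = tan 52.38° = 1.2976.
n₃/n₁ = 1.2365. Then tan θ_B(1→3) = n₃/n₁, so θ_B(1→3) = arctan(1.2365) = 51.04°.

θ_B ≈ 51.04°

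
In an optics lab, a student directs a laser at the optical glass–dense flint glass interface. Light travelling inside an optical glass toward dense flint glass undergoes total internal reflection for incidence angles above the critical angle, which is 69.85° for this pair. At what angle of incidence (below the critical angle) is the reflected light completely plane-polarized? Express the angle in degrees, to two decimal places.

θ_B ≈ 43.19°

sin θ_c = n₂/n₁, so n₂/n₁ = sin 69.85° = 0.9388.
Brewster: tan θ_B = n₂/n₁ = 0.9388.
θ_B = arctan(0.9388) = 43.19°.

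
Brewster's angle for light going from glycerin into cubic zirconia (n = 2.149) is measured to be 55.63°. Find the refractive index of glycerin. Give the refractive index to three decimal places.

At Brewster's angle, tan θ_B = n₂/n₁ with n₁ on the incident side (glycerin) and n₂ on the transmitted side (cubic zirconia).
n₁ = n₂ / tan θ_B = 2.149 / tan 55.63° = 1.470.

n ≈ 1.470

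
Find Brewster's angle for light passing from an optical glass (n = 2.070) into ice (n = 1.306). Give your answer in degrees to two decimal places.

Brewster's condition: tan θ_B = n₂/n₁ = 1.306/2.070 = 0.6309.
So θ_B = arctan 0.6309 = 32.25°.

θ_B ≈ 32.25°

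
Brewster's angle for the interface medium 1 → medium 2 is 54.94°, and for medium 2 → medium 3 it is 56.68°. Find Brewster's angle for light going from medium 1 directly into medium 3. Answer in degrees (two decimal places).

θ_B ≈ 65.23°

n₂/n₁ = tan 54.94° = 1.4250 and n₃/n₂ = tan 56.68° = 1.5212.
n₃/n₁ = 2.1677. Then tan θ_B(1→3) = n₃/n₁, so θ_B(1→3) = arctan(2.1677) = 65.23°.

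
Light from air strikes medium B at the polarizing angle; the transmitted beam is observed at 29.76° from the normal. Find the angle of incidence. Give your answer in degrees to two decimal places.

θ_B ≈ 60.24°

Since the reflected and refracted rays are at right angles at the polarizing angle, θ_B + θ_t = 90°.
So θ_B = 90° − θ_t = 90° − 29.76° = 60.24°.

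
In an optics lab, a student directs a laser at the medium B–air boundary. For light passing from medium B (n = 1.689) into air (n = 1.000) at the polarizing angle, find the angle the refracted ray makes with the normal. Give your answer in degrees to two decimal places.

First find Brewster's angle: tan θ_B = 1.000/1.689 = 0.5921, giving θ_B = 30.63°.
The refracted ray is perpendicular to the reflected ray, so θ_t = 90° − θ_B = 59.37°.

θ_t ≈ 59.37°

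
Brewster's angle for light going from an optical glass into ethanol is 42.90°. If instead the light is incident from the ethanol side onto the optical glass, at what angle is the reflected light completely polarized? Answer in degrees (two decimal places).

θ_B' ≈ 47.10°

tan θ_B' = n₁/n₂ = 1/tan θ_B, so θ_B' = 90° − θ_B.
θ_B' = 90° − 42.90° = 47.10°.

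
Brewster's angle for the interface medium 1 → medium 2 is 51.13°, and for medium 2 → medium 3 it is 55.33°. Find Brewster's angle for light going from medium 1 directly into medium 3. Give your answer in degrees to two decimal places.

θ_B ≈ 60.86°

Each Brewster angle gives a ratio: n₂/n₁ = tan 51.13° = 1.2406, n₃/n₂ = tan 55.33° = 1.4458.
Multiplying, n₃/n₁ = 1.2406 × 1.4458 = 1.7937, and θ_B(1→3) = arctan 1.7937 = 60.86°.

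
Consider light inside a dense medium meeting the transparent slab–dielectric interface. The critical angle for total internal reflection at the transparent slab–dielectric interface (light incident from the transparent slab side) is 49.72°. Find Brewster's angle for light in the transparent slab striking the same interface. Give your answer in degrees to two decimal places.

sin θ_c = n₂/n₁, so n₂/n₁ = sin 49.72° = 0.7629.
Brewster: tan θ_B = n₂/n₁ = 0.7629.
θ_B = arctan(0.7629) = 37.34°.

θ_B ≈ 37.34°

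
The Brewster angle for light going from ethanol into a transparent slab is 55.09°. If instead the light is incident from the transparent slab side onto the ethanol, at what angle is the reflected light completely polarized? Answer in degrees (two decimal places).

The two Brewster angles are complementary: θ_B' = 90° − θ_B = 90° − 55.09° = 34.91°.

θ_B' ≈ 34.91°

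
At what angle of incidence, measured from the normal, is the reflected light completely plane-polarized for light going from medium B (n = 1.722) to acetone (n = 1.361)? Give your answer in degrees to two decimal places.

θ_B ≈ 38.32°

Brewster's condition: tan θ_B = n₂/n₁ = 1.361/1.722 = 0.7904. Taking the arctangent, θ_B = 38.32°.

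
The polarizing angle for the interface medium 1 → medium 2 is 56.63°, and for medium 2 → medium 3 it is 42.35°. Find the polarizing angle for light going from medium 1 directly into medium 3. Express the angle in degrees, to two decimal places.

tan θ_B(1→2) = n₂/n₁ = tan 56.63° = 1.5183.
tan θ_B(2→3) = n₃/n₂ = tan 42.35° = 0.9115.
n₃/n₁ = 1.3840. Then tan θ_B(1→3) = n₃/n₁, so θ_B(1→3) = arctan(1.3840) = 54.15°.

θ_B ≈ 54.15°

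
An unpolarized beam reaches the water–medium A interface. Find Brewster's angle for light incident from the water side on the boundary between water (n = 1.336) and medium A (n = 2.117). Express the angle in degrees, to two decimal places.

θ_B ≈ 57.74°

At Brewster's angle the reflected and refracted rays are perpendicular, which with Snell's law gives tan θ_B = n₂/n₁.
tan θ_B = n₂/n₁ = 2.117/1.336 = 1.5846. Taking the arctangent, θ_B = 57.74°.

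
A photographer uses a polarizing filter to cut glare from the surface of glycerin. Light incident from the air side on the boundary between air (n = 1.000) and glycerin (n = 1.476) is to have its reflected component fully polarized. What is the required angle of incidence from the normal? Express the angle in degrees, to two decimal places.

θ_B ≈ 55.88°

Here n₂/n₁ = 1.476/1.000 = 1.4760, and Brewster's law gives tan θ_B = n₂/n₁.
θ_B = arctan(1.4760) = 55.88°.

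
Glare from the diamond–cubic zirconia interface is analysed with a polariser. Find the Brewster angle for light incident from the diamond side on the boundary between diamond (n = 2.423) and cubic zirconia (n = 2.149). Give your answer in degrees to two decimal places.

At Brewster's angle the reflected and refracted rays are perpendicular, which with Snell's law gives tan θ_B = n₂/n₁.
Brewster's condition: tan θ_B = n₂/n₁ = 2.149/2.423 = 0.8869. Taking the arctangent, θ_B = 41.57°.

θ_B ≈ 41.57°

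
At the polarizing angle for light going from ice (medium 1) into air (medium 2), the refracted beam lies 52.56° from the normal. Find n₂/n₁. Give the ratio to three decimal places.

n₂/n₁ ≈ 0.766

At Brewster incidence θ_B = 90° − θ_t = 90° − 52.56° = 37.44°.
tan θ_B = n₂/n₁, so n₂/n₁ = tan 37.44° = 0.766.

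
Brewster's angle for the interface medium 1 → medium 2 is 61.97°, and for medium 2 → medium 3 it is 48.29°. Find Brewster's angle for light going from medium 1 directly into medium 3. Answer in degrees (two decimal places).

tan θ_B(1→2) = n₂/n₁ = tan 61.97° = 1.8784.
tan θ_B(2→3) = n₃/n₂ = tan 48.29° = 1.1220.
So n₃/n₁ = (n₂/n₁)(n₃/n₂) = 1.8784 × 1.1220 = 2.1075.
θ_B(1→3) = arctan(2.1075) = 64.62°.

θ_B ≈ 64.62°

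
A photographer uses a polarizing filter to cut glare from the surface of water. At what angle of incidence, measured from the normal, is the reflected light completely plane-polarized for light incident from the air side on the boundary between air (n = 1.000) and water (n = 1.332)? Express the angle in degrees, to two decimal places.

θ_B ≈ 53.10°

Brewster's condition: tan θ_B = n₂/n₁ = 1.332/1.000 = 1.3320.
θ_B = arctan(1.3320) = 53.10°.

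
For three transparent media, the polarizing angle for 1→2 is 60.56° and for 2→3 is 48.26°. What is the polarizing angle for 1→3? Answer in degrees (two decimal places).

Each Brewster angle gives a ratio: n₂/n₁ = tan 60.56° = 1.7718, n₃/n₂ = tan 48.26° = 1.1208.
n₃/n₁ = 1.9859. Then tan θ_B(1→3) = n₃/n₁, so θ_B(1→3) = arctan(1.9859) = 63.27°.

θ_B ≈ 63.27°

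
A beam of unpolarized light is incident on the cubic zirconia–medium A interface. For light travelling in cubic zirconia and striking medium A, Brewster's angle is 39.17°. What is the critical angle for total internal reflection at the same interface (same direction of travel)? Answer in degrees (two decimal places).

From Brewster, n₂/n₁ = tan θ_B = tan 39.17° = 0.8147.
Then sin θ_c = n₂/n₁ = 0.8147, so θ_c = arcsin 0.8147 = 54.56°.

θ_c ≈ 54.56°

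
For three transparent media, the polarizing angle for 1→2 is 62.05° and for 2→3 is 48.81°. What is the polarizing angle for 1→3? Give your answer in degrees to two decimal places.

θ_B ≈ 65.09°

n₂/n₁ = tan 62.05° = 1.8847 and n₃/n₂ = tan 48.81° = 1.1427.
Multiplying, n₃/n₁ = 1.8847 × 1.1427 = 2.1536, and θ_B(1→3) = arctan 2.1536 = 65.09°.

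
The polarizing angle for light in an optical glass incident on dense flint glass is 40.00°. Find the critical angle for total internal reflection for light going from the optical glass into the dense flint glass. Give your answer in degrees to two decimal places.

n₂/n₁ = tan 40.00° = 0.8391; the critical angle satisfies sin θ_c = n₂/n₁.
θ_c = arcsin(0.8391) = 57.05°.

θ_c ≈ 57.05°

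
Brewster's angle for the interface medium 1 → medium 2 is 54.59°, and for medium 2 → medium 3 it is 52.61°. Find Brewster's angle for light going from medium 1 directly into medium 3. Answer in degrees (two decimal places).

Each Brewster angle gives a ratio: n₂/n₁ = tan 54.59° = 1.4066, n₃/n₂ = tan 52.61° = 1.3084.
Multiplying, n₃/n₁ = 1.4066 × 1.3084 = 1.8404, and θ_B(1→3) = arctan 1.8404 = 61.48°.

θ_B ≈ 61.48°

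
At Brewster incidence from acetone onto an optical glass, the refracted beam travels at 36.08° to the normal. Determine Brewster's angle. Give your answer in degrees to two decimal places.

θ_B ≈ 53.92°

Since the reflected and refracted rays are at right angles at the polarizing angle, θ_B + θ_t = 90°.
So θ_B = 90° − θ_t = 90° − 36.08° = 53.92°.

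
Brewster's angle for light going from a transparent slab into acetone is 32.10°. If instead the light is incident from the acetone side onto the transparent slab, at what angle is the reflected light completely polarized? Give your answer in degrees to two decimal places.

Reversing the direction swaps n₁ and n₂, so tan θ_B' = 1/tan θ_B and θ_B' = 90° − θ_B.
Hence θ_B' = 90° − 32.10° = 57.90°.

θ_B' ≈ 57.90°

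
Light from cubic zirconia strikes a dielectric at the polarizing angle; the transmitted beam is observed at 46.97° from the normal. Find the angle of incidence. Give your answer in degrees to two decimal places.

θ_B ≈ 43.03°

At Brewster's angle the reflected and refracted rays are perpendicular, so θ_B + θ_t = 90°.
So θ_B = 90° − θ_t = 90° − 46.97° = 43.03°.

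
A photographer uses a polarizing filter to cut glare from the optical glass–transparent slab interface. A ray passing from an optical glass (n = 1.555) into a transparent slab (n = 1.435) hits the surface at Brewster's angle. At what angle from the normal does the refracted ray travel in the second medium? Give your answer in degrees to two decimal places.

tan θ_B = n₂/n₁ = 1.435/1.555 = 0.9228, so θ_B = 42.70°.
The refracted ray is perpendicular to the reflected ray, so θ_t = 90° − θ_B = 47.30°.

θ_t ≈ 47.30°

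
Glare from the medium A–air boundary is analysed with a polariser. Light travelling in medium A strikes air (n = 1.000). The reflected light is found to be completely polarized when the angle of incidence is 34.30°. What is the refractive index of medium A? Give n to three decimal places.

n ≈ 1.466

At the Brewster angle, tan θ_B = n₂/n₁ with n₁ on the incident side (medium A) and n₂ on the transmitted side (air).
n₁ = n₂ / tan θ_B = 1.000 / tan 34.30° = 1.466.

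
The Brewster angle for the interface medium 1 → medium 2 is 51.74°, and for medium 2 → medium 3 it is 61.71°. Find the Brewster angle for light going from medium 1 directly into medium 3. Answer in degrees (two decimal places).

θ_B ≈ 67.00°

tan θ_B(1→2) = n₂/n₁ = tan 51.74° = 1.2680.
tan θ_B(2→3) = n₃/n₂ = tan 61.71° = 1.8580.
Multiplying, n₃/n₁ = 1.2680 × 1.8580 = 2.3560, and θ_B(1→3) = arctan 2.3560 = 67.00°.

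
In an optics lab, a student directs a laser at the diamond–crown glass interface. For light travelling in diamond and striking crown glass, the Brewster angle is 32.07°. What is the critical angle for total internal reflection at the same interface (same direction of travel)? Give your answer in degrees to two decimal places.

n₂/n₁ = tan 32.07° = 0.6266; the critical angle satisfies sin θ_c = n₂/n₁.
θ_c = arcsin(0.6266) = 38.80°.

θ_c ≈ 38.80°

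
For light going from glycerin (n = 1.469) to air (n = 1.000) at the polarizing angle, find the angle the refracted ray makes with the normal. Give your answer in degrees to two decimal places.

θ_t ≈ 55.76°

tan θ_B = n₂/n₁ = 1.000/1.469 = 0.6807, so θ_B = 34.24°.
At Brewster's angle the reflected and refracted rays are perpendicular, so θ_t = 90° − θ_B = 90° − 34.24° = 55.76°.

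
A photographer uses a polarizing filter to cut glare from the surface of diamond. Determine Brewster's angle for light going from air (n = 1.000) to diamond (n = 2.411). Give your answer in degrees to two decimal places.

tan θ_B = n₂/n₁ = 2.411/1.000 = 2.4110.
θ_B = arctan(2.4110) = 67.47°.

θ_B ≈ 67.47°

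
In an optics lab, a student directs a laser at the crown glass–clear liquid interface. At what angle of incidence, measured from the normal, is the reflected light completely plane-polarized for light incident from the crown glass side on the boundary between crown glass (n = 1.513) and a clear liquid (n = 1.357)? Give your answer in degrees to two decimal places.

θ_B ≈ 41.89°

Brewster's condition: tan θ_B = n₂/n₁ = 1.357/1.513 = 0.8969. Taking the arctangent, θ_B = 41.89°.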